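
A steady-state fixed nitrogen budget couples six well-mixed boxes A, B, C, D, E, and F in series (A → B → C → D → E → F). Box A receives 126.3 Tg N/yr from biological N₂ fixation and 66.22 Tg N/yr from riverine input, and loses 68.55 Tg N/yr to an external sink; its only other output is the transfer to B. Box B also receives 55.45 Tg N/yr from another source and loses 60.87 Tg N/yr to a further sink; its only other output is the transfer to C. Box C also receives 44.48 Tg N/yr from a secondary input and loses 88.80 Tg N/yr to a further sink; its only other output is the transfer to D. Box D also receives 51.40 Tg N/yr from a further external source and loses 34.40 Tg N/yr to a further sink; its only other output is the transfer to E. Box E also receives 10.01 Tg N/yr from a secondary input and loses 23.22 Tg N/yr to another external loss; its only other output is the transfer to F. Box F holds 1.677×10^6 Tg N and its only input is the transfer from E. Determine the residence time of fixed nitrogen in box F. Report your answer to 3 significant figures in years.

Box A: F(A→B) = (126.3 + 66.22) − 68.55 = 123.97 Tg N/yr.
Box B: F(B→C) = (123.97 + 55.45) − 60.87 = 118.55 Tg N/yr.
Box C: F(C→D) = (118.55 + 44.48) − 88.80 = 74.230 Tg N/yr.
Box D: F(D→E) = (74.230 + 51.40) − 34.40 = 91.230 Tg N/yr.
Box E: F(E→F) = (91.230 + 10.01) − 23.22 = 78.020 Tg N/yr.
Box F throughput = its input = 78.020 Tg N/yr; τ = 1.677×10^6 / 78.020 = 21490 yr.

21500 yr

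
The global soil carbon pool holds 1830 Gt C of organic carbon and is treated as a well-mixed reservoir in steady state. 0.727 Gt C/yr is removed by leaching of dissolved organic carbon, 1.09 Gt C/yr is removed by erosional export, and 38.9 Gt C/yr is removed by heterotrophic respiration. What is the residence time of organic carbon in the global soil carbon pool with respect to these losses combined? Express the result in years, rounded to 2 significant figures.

Total removal = 0.7270 + 1.090 + 38.90 = 40.717 Gt C/yr.
τ = M / ΣF_out = 1830 / 40.717 = 44.94 yr.

45 yr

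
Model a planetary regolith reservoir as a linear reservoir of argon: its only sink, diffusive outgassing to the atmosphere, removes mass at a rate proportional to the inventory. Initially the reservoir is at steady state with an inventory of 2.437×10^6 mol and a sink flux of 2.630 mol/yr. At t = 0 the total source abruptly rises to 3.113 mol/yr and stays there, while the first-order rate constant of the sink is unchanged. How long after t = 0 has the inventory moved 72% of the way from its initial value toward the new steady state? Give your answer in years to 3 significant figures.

1.18×10^6 yr

τ = M₀/F₀ = 2.437×10^6/2.630 = 926600 yr.
The remaining gap fraction is e^(−t/τ); 72% covered ⇒ e^(−t/τ) = 0.280.
t = −τ ln(0.280) = 926600 × 1.273 = 1.180×10^6 yr.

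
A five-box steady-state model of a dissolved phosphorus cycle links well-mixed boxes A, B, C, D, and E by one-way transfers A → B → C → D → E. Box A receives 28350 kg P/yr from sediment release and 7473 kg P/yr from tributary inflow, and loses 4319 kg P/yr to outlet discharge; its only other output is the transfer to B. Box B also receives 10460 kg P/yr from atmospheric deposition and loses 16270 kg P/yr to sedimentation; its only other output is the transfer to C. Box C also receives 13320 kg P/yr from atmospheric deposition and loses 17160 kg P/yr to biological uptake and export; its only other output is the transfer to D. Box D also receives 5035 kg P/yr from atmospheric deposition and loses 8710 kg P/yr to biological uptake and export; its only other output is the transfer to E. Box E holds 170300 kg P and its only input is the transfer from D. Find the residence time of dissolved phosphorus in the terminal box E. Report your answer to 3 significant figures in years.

9.37 yr

Box A: F(A→B) = (28350 + 7473) − 4319 = 31504 kg P/yr.
Box B: F(B→C) = (31504 + 10460) − 16270 = 25694 kg P/yr.
Box C: F(C→D) = (25694 + 13320) − 17160 = 21854 kg P/yr.
Box D: F(D→E) = (21854 + 5035) − 8710 = 18179 kg P/yr.
Box E throughput = its input = 18179 kg P/yr; τ = 170300 / 18179 = 9.368 yr.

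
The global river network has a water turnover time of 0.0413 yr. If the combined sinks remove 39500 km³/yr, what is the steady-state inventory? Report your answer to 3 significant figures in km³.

τ = M/F ⇒ M = τ × F = 0.0413 × 39500 = 1631 km³.

1630 km³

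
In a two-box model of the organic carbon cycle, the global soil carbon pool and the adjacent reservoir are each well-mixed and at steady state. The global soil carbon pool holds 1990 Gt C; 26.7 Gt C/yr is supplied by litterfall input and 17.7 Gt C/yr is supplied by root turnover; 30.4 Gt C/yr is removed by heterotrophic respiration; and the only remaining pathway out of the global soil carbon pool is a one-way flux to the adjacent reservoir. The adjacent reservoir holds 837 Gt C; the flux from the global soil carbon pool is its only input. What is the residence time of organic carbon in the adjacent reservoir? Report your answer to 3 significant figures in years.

Balance the global soil carbon pool: ΣF_in = 26.7 + 17.7 = 44.400 Gt C/yr.
Flux to the adjacent reservoir = ΣF_in − (30.4) = 14.000 Gt C/yr.
At steady state the output of the adjacent reservoir equals its input, 14.000 Gt C/yr.
τ = M / F = 837 / 14.000 = 59.79 yr.

59.8 yr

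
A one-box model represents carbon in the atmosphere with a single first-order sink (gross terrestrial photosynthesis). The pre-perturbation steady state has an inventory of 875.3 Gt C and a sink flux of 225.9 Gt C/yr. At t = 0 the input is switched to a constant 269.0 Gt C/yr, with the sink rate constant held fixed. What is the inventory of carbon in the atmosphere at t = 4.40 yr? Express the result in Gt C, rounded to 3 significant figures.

989 Gt C

τ = M₀/F₀ = 875.3/225.9 = 3.875 yr; rate constant k = 1/τ.
New steady state M_∞ = F₁/k = F₁·τ = 269.0 × 3.875 = 1042.3 Gt C.
M(t) = M_∞ + (M₀ − M_∞)·e^(−t/τ); t/τ = 4.40/3.875 = 1.136, so e^(−t/τ) = 0.3212.
M(t) = 1042.3 − 167.0 × 0.3212 = 988.65 Gt C.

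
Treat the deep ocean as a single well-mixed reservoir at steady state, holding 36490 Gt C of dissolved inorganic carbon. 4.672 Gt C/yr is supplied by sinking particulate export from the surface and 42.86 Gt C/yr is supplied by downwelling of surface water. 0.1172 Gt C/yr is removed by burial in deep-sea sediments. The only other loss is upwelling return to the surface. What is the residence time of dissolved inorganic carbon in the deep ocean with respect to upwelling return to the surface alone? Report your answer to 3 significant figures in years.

770 yr

At steady state ΣF_in = ΣF_out.
ΣF_in = 4.672 + 42.86 = 47.532 Gt C/yr.
Upwelling return to the surface flux = ΣF_in − (0.1172) = 47.532 − 0.1172 = 47.41 Gt C/yr.
τ = M / F = 36490 / 47.41 = 769.6 yr.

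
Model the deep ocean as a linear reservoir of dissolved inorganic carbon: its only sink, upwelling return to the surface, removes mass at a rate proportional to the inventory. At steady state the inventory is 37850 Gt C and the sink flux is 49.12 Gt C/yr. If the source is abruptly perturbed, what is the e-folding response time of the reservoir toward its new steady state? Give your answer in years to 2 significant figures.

770 yr

For a linear reservoir the response time equals the residence time τ = M/F.
τ = 37850 / 49.12 = 770.6 yr.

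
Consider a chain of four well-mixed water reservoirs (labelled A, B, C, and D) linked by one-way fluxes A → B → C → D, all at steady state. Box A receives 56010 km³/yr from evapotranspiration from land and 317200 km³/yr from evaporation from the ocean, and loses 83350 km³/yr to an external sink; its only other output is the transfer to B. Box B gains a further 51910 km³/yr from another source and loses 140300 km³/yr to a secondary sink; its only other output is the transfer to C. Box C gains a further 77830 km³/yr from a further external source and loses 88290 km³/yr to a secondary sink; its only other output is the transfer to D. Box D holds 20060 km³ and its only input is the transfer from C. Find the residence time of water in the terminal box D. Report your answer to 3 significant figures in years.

0.105 yr

Box A: F(A→B) = (56010 + 317200) − 83350 = 289860 km³/yr.
Box B: F(B→C) = (289860 + 51910) − 140300 = 201470 km³/yr.
Box C: F(C→D) = (201470 + 77830) − 88290 = 191010 km³/yr.
Box D throughput = its input = 191010 km³/yr; τ = 20060 / 191010 = 0.1050 yr.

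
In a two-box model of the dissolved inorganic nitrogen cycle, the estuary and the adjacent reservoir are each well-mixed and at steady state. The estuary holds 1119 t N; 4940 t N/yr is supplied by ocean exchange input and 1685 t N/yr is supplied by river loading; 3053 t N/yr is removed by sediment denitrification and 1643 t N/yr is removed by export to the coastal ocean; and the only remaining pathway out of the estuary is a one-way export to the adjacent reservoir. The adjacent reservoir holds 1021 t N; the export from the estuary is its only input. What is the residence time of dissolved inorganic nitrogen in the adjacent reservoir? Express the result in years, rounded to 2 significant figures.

Balance the estuary: ΣF_in = 4940 + 1685 = 6625.0 t N/yr.
Export to the adjacent reservoir = ΣF_in − (3053 + 1643) = 1929.0 t N/yr.
At steady state the output of the adjacent reservoir equals its input, 1929.0 t N/yr.
τ = M / F = 1021 / 1929.0 = 0.5293 yr.

0.53 yr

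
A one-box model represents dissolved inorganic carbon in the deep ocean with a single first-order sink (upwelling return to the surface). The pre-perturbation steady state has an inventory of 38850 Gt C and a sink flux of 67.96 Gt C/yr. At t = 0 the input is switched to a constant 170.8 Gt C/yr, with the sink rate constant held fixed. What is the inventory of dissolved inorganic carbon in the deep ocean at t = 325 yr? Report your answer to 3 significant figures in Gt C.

Residence time τ = M₀/F₀ = 571.7 yr. The eventual steady state is M_∞ = M₀·(F₁/F₀) = 38850 × 170.8/67.96 = 97639 Gt C.
The anomaly ΔM(t) = M(t) − M_∞ decays as ΔM₀·e^(−t/τ) with ΔM₀ = 38850 − 97639 = −58790 Gt C.
At t = 325 yr, e^(−t/τ) = e^(−0.5685) = 0.5664, so ΔM = −33300 Gt C and M = 97639 − 33300 = 64343 Gt C.

64300 Gt C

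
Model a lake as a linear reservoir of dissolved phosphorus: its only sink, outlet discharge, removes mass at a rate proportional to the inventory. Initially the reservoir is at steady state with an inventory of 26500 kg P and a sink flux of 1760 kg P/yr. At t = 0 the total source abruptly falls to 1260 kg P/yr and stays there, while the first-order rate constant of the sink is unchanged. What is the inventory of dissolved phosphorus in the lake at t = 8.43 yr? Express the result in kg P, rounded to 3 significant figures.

23300 kg P

τ = M₀/F₀ = 26500/1760 = 15.06 yr; rate constant k = 1/τ.
New steady state M_∞ = F₁/k = F₁·τ = 1260 × 15.06 = 18972 kg P.
M(t) = M_∞ + (M₀ − M_∞)·e^(−t/τ); t/τ = 8.43/15.06 = 0.5599, so e^(−t/τ) = 0.5713.
M(t) = 18972 + 7528 × 0.5713 = 23272 kg P.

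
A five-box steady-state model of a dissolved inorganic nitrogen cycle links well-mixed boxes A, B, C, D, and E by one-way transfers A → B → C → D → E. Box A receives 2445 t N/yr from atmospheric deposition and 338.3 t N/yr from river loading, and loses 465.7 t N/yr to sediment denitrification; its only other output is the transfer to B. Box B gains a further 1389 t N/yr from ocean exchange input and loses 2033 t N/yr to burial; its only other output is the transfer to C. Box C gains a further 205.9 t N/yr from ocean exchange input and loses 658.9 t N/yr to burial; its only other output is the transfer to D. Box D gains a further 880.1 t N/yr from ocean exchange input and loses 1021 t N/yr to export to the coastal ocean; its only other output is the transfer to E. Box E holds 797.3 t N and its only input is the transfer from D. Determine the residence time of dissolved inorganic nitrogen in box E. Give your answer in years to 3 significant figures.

0.738 yr

Box A: F(A→B) = (2445 + 338.3) − 465.7 = 2317.6 t N/yr.
Box B: F(B→C) = (2317.6 + 1389) − 2033 = 1673.6 t N/yr.
Box C: F(C→D) = (1673.6 + 205.9) − 658.9 = 1220.6 t N/yr.
Box D: F(D→E) = (1220.6 + 880.1) − 1021 = 1079.7 t N/yr.
Box E throughput = its input = 1079.7 t N/yr; τ = 797.3 / 1079.7 = 0.7384 yr.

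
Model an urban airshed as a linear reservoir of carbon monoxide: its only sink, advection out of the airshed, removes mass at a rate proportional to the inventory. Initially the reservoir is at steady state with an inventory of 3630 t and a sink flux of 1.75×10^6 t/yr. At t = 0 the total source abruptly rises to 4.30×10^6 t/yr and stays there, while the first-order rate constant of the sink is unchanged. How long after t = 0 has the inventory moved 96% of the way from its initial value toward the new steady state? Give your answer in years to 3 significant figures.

0.00668 yr

τ = M₀/F₀ = 3630/1.75×10^6 = 0.002074 yr.
The remaining gap fraction is e^(−t/τ); 96% covered ⇒ e^(−t/τ) = 0.0400.
t = −τ ln(0.0400) = 0.002074 × 3.219 = 0.006677 yr.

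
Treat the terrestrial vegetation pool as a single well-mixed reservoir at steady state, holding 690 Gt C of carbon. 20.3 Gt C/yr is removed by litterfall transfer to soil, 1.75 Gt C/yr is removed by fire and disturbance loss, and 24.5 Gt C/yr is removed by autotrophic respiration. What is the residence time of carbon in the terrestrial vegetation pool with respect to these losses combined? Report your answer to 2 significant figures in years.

15 yr

Total removal = 20.30 + 1.750 + 24.50 = 46.550 Gt C/yr.
τ = M / ΣF_out = 690 / 46.550 = 14.82 yr.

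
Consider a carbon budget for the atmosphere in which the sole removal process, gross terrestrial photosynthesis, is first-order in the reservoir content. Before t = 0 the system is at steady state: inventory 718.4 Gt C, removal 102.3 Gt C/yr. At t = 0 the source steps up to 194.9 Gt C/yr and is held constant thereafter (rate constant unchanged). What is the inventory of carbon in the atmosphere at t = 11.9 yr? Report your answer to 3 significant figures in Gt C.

1250 Gt C

Residence time τ = M₀/F₀ = 7.022 yr. The eventual steady state is M_∞ = M₀·(F₁/F₀) = 718.4 × 194.9/102.3 = 1368.7 Gt C.
The anomaly ΔM(t) = M(t) − M_∞ decays as ΔM₀·e^(−t/τ) with ΔM₀ = 718.4 − 1368.7 = −650.3 Gt C.
At t = 11.9 yr, e^(−t/τ) = e^(−1.695) = 0.1837, so ΔM = −119.4 Gt C and M = 1368.7 − 119.4 = 1249.2 Gt C.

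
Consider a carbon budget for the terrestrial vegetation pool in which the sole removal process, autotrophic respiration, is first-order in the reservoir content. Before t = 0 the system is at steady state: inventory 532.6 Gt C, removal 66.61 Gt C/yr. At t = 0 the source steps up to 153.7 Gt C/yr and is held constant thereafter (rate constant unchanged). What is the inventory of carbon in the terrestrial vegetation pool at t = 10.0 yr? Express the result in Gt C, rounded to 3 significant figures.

1030 Gt C

Residence time τ = M₀/F₀ = 7.996 yr. The eventual steady state is M_∞ = M₀·(F₁/F₀) = 532.6 × 153.7/66.61 = 1229.0 Gt C.
The anomaly ΔM(t) = M(t) − M_∞ decays as ΔM₀·e^(−t/τ) with ΔM₀ = 532.6 − 1229.0 = −696.4 Gt C.
At t = 10.0 yr, e^(−t/τ) = e^(−1.251) = 0.2863, so ΔM = −199.4 Gt C and M = 1229.0 − 199.4 = 1029.6 Gt C.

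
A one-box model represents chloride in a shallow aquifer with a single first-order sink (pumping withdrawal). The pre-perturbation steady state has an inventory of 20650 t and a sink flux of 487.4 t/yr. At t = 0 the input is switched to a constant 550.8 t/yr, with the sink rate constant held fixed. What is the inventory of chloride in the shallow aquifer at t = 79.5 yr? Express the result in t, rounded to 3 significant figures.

The sink rate constant is k = F₀/M₀ = 487.4/20650 = 0.02360 yr⁻¹.
Solving dM/dt = F₁ − kM with M(0) = M₀ gives M(t) = F₁/k + (M₀ − F₁/k)·e^(−kt).
F₁/k = 550.8/0.02360 = 23336 t; kt = 0.02360 × 79.5 = 1.876, e^(−kt) = 0.1531.
M(79.5) = 23336 + (20650 − 23336) × 0.1531 = 23336 − 411.3 = 22925 t.

22900 t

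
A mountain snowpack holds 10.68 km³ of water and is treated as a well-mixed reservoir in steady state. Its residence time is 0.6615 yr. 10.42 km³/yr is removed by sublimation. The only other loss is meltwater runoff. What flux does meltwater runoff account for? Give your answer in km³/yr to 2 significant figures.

5.7 km³/yr

Total removal F = M/τ = 10.68 / 0.6615 = 16.15 km³/yr.
Meltwater runoff = F − (10.42) = 16.15 − 10.42 = 5.725 km³/yr.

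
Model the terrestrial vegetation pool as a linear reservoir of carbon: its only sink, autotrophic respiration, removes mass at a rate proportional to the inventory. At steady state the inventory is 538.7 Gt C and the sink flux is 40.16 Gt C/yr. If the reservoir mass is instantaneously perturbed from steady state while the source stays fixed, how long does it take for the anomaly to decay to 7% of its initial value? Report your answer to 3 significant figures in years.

For a linear reservoir the anomaly decays as exp(−t/τ) with τ = M/F = 538.7/40.16 = 13.41 yr.
exp(−t/τ) = 0.07 ⇒ t = −τ ln(0.07) = 13.41 × 2.659 = 35.67 yr.

35.7 yr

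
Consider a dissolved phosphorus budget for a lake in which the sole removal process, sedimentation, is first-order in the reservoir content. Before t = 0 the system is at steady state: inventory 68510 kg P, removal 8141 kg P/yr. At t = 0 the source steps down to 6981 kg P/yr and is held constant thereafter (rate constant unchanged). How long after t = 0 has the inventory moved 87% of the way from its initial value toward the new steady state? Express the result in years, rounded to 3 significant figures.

τ = M₀/F₀ = 68510/8141 = 8.415 yr.
The remaining gap fraction is e^(−t/τ); 87% covered ⇒ e^(−t/τ) = 0.130.
t = −τ ln(0.130) = 8.415 × 2.040 = 17.17 yr.

17.2 yr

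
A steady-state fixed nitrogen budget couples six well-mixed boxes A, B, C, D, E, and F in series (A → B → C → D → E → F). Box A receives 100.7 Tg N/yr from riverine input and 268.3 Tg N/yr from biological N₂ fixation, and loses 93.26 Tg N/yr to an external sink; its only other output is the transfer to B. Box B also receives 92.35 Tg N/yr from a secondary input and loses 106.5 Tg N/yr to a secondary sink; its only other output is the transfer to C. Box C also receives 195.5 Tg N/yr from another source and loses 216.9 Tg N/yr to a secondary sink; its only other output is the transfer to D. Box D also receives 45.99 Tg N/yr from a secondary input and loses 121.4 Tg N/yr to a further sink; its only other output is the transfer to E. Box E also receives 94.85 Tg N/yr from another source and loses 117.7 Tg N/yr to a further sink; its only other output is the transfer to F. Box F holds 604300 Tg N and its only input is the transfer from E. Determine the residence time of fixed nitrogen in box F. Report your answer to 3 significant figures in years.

4260 yr

Box A: F(A→B) = (100.7 + 268.3) − 93.26 = 275.74 Tg N/yr.
Box B: F(B→C) = (275.74 + 92.35) − 106.5 = 261.59 Tg N/yr.
Box C: F(C→D) = (261.59 + 195.5) − 216.9 = 240.19 Tg N/yr.
Box D: F(D→E) = (240.19 + 45.99) − 121.4 = 164.78 Tg N/yr.
Box E: F(E→F) = (164.78 + 94.85) − 117.7 = 141.93 Tg N/yr.
Box F throughput = its input = 141.93 Tg N/yr; τ = 604300 / 141.93 = 4258 yr.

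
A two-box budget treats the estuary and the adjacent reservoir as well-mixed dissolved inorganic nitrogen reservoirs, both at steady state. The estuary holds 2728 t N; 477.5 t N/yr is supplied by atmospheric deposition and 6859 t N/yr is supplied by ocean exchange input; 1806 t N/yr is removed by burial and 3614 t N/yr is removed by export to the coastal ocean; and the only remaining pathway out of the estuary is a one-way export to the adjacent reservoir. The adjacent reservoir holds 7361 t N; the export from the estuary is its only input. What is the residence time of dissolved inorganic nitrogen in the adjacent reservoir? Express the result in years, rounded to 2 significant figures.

Balance the estuary: ΣF_in = 477.5 + 6859 = 7336.5 t N/yr.
Export to the adjacent reservoir = ΣF_in − (1806 + 3614) = 1916.5 t N/yr.
At steady state the output of the adjacent reservoir equals its input, 1916.5 t N/yr.
τ = M / F = 7361 / 1916.5 = 3.841 yr.

3.8 yr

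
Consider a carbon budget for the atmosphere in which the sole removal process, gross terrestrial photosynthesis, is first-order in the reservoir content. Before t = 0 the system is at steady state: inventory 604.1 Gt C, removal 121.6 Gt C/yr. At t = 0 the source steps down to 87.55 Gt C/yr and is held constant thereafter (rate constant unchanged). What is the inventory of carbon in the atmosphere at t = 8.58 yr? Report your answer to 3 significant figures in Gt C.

465 Gt C

τ = M₀/F₀ = 604.1/121.6 = 4.968 yr; rate constant k = 1/τ.
New steady state M_∞ = F₁/k = F₁·τ = 87.55 × 4.968 = 434.94 Gt C.
M(t) = M_∞ + (M₀ − M_∞)·e^(−t/τ); t/τ = 8.58/4.968 = 1.727, so e^(−t/τ) = 0.1778.
M(t) = 434.94 + 169.2 × 0.1778 = 465.02 Gt C.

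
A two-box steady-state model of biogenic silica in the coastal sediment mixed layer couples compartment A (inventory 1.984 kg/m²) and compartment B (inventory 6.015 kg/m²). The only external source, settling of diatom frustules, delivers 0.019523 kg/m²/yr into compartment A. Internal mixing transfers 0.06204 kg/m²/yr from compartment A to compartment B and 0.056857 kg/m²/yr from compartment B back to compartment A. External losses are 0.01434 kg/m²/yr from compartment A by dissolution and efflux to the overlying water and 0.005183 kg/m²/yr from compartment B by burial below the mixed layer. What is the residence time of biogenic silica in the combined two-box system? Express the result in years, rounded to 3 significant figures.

410 yr

Residence time in the combined system uses the total inventory and the total *external* removal — internal exchanges between the two boxes cancel.
M_total = 1.984 + 6.015 = 7.9990 kg/m².
ΣF_external_out = 0.01434 + 0.005183 = 0.019523 kg/m²/yr.
τ = M_total / ΣF_ext = 7.9990 / 0.019523 = 409.7 yr.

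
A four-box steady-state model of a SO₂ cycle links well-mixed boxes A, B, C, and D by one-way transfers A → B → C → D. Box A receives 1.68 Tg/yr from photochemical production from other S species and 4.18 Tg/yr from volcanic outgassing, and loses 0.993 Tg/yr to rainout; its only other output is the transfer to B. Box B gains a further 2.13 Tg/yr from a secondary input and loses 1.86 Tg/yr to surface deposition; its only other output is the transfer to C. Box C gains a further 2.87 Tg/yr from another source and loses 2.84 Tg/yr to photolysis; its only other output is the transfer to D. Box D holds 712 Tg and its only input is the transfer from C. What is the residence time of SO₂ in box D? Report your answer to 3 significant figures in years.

Box A: F(A→B) = (1.68 + 4.18) − 0.993 = 4.8670 Tg/yr.
Box B: F(B→C) = (4.8670 + 2.13) − 1.86 = 5.1370 Tg/yr.
Box C: F(C→D) = (5.1370 + 2.87) − 2.84 = 5.1670 Tg/yr.
Box D throughput = its input = 5.1670 Tg/yr; τ = 712 / 5.1670 = 137.8 yr.

138 yr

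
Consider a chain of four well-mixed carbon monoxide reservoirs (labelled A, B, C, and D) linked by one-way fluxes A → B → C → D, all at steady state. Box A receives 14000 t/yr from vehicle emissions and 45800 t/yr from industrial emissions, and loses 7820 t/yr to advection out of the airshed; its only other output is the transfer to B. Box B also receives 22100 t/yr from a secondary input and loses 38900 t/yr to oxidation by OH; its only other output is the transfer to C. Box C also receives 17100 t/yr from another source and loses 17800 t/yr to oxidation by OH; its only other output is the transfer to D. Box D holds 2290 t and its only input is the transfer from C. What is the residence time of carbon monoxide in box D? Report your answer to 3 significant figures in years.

0.0664 yr

Box A: F(A→B) = (14000 + 45800) − 7820 = 51980 t/yr.
Box B: F(B→C) = (51980 + 22100) − 38900 = 35180 t/yr.
Box C: F(C→D) = (35180 + 17100) − 17800 = 34480 t/yr.
Box D throughput = its input = 34480 t/yr; τ = 2290 / 34480 = 0.06642 yr.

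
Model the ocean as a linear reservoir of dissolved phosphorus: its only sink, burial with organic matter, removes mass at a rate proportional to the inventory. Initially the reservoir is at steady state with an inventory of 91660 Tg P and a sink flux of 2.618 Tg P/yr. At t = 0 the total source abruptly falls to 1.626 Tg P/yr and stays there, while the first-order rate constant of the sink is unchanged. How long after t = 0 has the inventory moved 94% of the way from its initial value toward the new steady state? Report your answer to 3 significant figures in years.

τ = M₀/F₀ = 91660/2.618 = 35010 yr.
The remaining gap fraction is e^(−t/τ); 94% covered ⇒ e^(−t/τ) = 0.0600.
t = −τ ln(0.0600) = 35010 × 2.813 = 98500 yr.

98500 yr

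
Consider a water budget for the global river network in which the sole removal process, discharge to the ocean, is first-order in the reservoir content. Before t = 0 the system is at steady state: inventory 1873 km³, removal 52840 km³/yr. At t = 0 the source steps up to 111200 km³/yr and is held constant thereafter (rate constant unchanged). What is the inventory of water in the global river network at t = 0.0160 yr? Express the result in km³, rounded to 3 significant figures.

Residence time τ = M₀/F₀ = 0.03545 yr. The eventual steady state is M_∞ = M₀·(F₁/F₀) = 1873 × 111200/52840 = 3941.7 km³.
The anomaly ΔM(t) = M(t) − M_∞ decays as ΔM₀·e^(−t/τ) with ΔM₀ = 1873 − 3941.7 = −2069 km³.
At t = 0.0160 yr, e^(−t/τ) = e^(−0.4514) = 0.6367, so ΔM = −1317 km³ and M = 3941.7 − 1317 = 2624.4 km³.

2620 km³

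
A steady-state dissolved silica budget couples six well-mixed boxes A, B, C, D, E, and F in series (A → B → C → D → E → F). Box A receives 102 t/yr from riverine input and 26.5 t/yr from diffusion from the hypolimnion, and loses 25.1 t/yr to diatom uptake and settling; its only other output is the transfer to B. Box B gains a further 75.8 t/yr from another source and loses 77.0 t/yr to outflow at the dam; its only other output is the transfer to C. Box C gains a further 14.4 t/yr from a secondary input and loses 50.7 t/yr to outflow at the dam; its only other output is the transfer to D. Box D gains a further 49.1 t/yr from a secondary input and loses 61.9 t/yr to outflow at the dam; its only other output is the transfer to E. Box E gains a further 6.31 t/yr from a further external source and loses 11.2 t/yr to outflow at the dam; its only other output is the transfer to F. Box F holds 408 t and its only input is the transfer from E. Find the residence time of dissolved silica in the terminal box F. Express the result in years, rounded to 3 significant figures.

Box A: F(A→B) = (102 + 26.5) − 25.1 = 103.40 t/yr.
Box B: F(B→C) = (103.40 + 75.8) − 77.0 = 102.20 t/yr.
Box C: F(C→D) = (102.20 + 14.4) − 50.7 = 65.900 t/yr.
Box D: F(D→E) = (65.900 + 49.1) − 61.9 = 53.100 t/yr.
Box E: F(E→F) = (53.100 + 6.31) − 11.2 = 48.210 t/yr.
Box F throughput = its input = 48.210 t/yr; τ = 408 / 48.210 = 8.463 yr.

8.46 yr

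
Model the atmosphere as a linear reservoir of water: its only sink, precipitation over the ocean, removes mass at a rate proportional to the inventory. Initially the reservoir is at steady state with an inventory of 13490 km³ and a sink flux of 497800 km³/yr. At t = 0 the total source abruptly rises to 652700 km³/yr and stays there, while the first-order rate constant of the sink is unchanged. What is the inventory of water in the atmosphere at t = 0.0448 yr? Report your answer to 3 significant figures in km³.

τ = M₀/F₀ = 13490/497800 = 0.02710 yr; rate constant k = 1/τ.
New steady state M_∞ = F₁/k = F₁·τ = 652700 × 0.02710 = 17688 km³.
M(t) = M_∞ + (M₀ − M_∞)·e^(−t/τ); t/τ = 0.0448/0.02710 = 1.653, so e^(−t/τ) = 0.1914.
M(t) = 17688 − 4198 × 0.1914 = 16884 km³.

16900 km³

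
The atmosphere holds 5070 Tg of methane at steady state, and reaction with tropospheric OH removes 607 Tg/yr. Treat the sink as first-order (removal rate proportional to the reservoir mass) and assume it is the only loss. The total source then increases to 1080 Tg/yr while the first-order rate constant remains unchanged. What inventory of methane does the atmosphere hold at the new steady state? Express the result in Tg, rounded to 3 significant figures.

9020 Tg

Rate constant k = F/M = 607 / 5070 = 0.1197 yr⁻¹.
At the new steady state, source = k·M_new ⇒ M_new = 1080 / 0.1197 = 9021 Tg.
(Equivalently M_new = M × F_new/F_old = 5070 × 1080/607.)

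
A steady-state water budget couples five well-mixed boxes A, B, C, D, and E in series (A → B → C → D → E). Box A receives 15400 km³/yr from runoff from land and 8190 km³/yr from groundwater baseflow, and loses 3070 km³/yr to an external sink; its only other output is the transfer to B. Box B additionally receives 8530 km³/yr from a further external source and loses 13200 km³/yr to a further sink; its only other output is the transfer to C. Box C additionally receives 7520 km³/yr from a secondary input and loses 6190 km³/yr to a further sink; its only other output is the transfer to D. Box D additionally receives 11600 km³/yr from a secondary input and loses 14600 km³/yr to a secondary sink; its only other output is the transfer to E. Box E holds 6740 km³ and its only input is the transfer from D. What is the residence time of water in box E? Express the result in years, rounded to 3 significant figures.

Box A: F(A→B) = (15400 + 8190) − 3070 = 20520 km³/yr.
Box B: F(B→C) = (20520 + 8530) − 13200 = 15850 km³/yr.
Box C: F(C→D) = (15850 + 7520) − 6190 = 17180 km³/yr.
Box D: F(D→E) = (17180 + 11600) − 14600 = 14180 km³/yr.
Box E throughput = its input = 14180 km³/yr; τ = 6740 / 14180 = 0.4753 yr.

0.475 yr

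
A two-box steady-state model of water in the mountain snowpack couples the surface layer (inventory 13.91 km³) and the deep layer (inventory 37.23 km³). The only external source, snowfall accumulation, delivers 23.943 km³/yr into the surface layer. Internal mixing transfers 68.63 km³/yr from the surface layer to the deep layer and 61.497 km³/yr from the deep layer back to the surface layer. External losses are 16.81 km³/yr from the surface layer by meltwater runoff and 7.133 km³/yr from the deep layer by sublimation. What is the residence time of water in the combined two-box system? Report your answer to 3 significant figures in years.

For the system as a whole, the A↔B exchange is internal and contributes nothing to the throughput; only the external sinks remove mass.
M_total = 13.91 + 37.23 = 51.140 km³.
ΣF_external_out = 16.81 + 7.133 = 23.943 km³/yr.
τ = M_total / ΣF_ext = 51.140 / 23.943 = 2.136 yr.

2.14 yr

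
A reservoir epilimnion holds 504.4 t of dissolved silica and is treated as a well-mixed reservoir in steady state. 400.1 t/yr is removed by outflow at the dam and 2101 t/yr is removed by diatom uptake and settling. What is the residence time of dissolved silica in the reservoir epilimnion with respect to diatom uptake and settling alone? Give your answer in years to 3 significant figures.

0.240 yr

Residence time with respect to a single sink: τ = M / F_sink.
τ = 504.4 / 2101 = 0.2401 yr.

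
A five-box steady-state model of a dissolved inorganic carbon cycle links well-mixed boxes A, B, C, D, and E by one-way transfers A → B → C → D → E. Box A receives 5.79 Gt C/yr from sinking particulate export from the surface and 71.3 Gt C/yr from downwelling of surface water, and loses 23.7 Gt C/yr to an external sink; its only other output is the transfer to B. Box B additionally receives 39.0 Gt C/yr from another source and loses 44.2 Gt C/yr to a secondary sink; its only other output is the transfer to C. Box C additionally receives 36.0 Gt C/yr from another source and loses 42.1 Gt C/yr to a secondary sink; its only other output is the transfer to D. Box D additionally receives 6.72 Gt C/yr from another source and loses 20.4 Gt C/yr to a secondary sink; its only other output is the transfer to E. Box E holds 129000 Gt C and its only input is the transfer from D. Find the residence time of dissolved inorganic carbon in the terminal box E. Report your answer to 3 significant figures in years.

Box A: F(A→B) = (5.79 + 71.3) − 23.7 = 53.390 Gt C/yr.
Box B: F(B→C) = (53.390 + 39.0) − 44.2 = 48.190 Gt C/yr.
Box C: F(C→D) = (48.190 + 36.0) − 42.1 = 42.090 Gt C/yr.
Box D: F(D→E) = (42.090 + 6.72) − 20.4 = 28.410 Gt C/yr.
Box E throughput = its input = 28.410 Gt C/yr; τ = 129000 / 28.410 = 4541 yr.

4540 yr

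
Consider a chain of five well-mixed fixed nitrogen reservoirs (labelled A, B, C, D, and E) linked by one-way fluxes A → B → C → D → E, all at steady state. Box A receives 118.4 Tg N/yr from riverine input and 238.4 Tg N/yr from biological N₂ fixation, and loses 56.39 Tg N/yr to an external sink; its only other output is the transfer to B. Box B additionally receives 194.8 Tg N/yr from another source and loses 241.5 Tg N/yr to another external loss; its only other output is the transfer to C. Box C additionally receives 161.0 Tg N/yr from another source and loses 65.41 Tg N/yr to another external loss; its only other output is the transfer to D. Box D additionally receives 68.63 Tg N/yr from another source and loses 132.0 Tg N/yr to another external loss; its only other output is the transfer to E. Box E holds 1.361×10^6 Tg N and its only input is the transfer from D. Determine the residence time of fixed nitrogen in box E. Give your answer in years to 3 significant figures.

Box A: F(A→B) = (118.4 + 238.4) − 56.39 = 300.41 Tg N/yr.
Box B: F(B→C) = (300.41 + 194.8) − 241.5 = 253.71 Tg N/yr.
Box C: F(C→D) = (253.71 + 161.0) − 65.41 = 349.30 Tg N/yr.
Box D: F(D→E) = (349.30 + 68.63) − 132.0 = 285.93 Tg N/yr.
Box E throughput = its input = 285.93 Tg N/yr; τ = 1.361×10^6 / 285.93 = 4760 yr.

4760 yr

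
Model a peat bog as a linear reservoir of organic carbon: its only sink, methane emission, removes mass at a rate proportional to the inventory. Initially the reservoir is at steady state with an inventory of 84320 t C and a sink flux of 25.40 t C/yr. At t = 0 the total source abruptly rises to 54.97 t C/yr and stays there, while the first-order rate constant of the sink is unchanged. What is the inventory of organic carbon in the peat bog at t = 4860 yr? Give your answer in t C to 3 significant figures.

160000 t C

Residence time τ = M₀/F₀ = 3320 yr. The eventual steady state is M_∞ = M₀·(F₁/F₀) = 84320 × 54.97/25.40 = 182480 t C.
The anomaly ΔM(t) = M(t) − M_∞ decays as ΔM₀·e^(−t/τ) with ΔM₀ = 84320 − 182480 = −98160 t C.
At t = 4860 yr, e^(−t/τ) = e^(−1.464) = 0.2313, so ΔM = −22710 t C and M = 182480 − 22710 = 159780 t C.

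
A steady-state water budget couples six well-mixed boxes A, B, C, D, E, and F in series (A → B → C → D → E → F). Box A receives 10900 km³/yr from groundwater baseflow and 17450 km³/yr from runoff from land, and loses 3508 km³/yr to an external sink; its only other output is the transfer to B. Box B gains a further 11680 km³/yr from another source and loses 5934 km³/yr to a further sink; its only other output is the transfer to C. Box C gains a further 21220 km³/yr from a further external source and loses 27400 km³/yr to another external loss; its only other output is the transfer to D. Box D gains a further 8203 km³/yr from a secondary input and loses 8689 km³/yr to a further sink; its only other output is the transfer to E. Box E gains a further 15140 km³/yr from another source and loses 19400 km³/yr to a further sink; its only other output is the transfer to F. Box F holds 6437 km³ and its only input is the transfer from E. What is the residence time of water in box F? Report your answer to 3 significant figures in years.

Box A: F(A→B) = (10900 + 17450) − 3508 = 24842 km³/yr.
Box B: F(B→C) = (24842 + 11680) − 5934 = 30588 km³/yr.
Box C: F(C→D) = (30588 + 21220) − 27400 = 24408 km³/yr.
Box D: F(D→E) = (24408 + 8203) − 8689 = 23922 km³/yr.
Box E: F(E→F) = (23922 + 15140) − 19400 = 19662 km³/yr.
Box F throughput = its input = 19662 km³/yr; τ = 6437 / 19662 = 0.3274 yr.

0.327 yr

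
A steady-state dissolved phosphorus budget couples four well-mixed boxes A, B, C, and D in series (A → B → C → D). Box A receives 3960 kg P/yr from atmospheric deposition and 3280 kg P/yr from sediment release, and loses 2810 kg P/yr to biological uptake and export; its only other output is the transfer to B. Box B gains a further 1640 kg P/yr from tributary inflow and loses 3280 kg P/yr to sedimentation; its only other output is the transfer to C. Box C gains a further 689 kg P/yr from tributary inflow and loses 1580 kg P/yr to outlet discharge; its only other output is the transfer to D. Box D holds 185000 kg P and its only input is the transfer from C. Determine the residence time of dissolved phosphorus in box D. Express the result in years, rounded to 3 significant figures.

Box A: F(A→B) = (3960 + 3280) − 2810 = 4430.0 kg P/yr.
Box B: F(B→C) = (4430.0 + 1640) − 3280 = 2790.0 kg P/yr.
Box C: F(C→D) = (2790.0 + 689) − 1580 = 1899.0 kg P/yr.
Box D throughput = its input = 1899.0 kg P/yr; τ = 185000 / 1899.0 = 97.42 yr.

97.4 yr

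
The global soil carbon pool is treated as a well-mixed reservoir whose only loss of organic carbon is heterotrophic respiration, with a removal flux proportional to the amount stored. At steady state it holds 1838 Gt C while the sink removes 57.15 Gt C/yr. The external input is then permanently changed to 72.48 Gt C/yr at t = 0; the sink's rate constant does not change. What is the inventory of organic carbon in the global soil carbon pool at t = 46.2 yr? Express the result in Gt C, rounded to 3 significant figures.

2210 Gt C

Residence time τ = M₀/F₀ = 32.16 yr. The eventual steady state is M_∞ = M₀·(F₁/F₀) = 1838 × 72.48/57.15 = 2331.0 Gt C.
The anomaly ΔM(t) = M(t) − M_∞ decays as ΔM₀·e^(−t/τ) with ΔM₀ = 1838 − 2331.0 = −493.0 Gt C.
At t = 46.2 yr, e^(−t/τ) = e^(−1.437) = 0.2378, so ΔM = −117.2 Gt C and M = 2331.0 − 117.2 = 2213.8 Gt C.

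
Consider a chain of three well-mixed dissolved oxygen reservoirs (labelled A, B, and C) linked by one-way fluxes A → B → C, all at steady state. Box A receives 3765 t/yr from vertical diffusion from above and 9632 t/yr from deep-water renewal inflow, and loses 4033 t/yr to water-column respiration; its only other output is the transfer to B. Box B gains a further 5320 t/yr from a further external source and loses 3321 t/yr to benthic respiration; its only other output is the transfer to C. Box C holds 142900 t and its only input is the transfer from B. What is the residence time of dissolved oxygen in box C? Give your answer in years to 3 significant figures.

12.6 yr

Box A: F(A→B) = (3765 + 9632) − 4033 = 9364.0 t/yr.
Box B: F(B→C) = (9364.0 + 5320) − 3321 = 11363 t/yr.
Box C throughput = its input = 11363 t/yr; τ = 142900 / 11363 = 12.58 yr.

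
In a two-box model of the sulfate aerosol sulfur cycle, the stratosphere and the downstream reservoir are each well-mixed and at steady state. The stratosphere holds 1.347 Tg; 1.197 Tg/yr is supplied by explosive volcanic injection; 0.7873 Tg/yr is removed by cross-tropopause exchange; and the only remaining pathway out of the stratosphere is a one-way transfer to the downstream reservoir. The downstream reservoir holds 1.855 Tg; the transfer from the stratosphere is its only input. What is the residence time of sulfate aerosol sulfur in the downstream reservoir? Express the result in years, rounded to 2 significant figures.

Balance the stratosphere: ΣF_in = 1.1970 Tg/yr.
Transfer to the downstream reservoir = ΣF_in − (0.7873) = 0.40970 Tg/yr.
At steady state the output of the downstream reservoir equals its input, 0.40970 Tg/yr.
τ = M / F = 1.855 / 0.40970 = 4.528 yr.

4.5 yr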